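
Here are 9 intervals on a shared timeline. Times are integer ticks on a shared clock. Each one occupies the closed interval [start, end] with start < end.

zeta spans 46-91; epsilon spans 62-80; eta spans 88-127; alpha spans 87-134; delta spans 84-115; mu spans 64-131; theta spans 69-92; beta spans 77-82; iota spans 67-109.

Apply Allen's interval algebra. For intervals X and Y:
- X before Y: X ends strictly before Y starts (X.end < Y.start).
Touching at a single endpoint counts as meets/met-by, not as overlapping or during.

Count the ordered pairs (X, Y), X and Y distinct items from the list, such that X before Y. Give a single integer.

Checking all 72 ordered pairs for relation 'before'; matching pairs in alphabetical order:
(beta, alpha): beta before alpha ✓
(beta, delta): beta before delta ✓
(beta, eta): beta before eta ✓
(epsilon, alpha): epsilon before alpha ✓
(epsilon, delta): epsilon before delta ✓
(epsilon, eta): epsilon before eta ✓
Count: 6.

6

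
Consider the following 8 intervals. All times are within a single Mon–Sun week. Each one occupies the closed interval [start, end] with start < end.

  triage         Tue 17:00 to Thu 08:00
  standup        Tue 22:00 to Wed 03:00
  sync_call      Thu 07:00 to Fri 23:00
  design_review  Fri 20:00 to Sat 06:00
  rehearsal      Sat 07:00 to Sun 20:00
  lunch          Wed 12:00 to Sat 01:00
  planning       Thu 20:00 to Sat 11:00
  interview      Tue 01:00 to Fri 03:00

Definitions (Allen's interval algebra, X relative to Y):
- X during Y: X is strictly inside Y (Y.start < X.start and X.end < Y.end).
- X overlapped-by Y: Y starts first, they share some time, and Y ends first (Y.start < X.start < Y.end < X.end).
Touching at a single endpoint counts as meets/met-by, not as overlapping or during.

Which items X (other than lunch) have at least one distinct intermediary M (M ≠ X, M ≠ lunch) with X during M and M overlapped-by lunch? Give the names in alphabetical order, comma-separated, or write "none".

design_review

Target lunch = [Wed 12:00, Sat 01:00].
Intermediaries M with M overlapped-by lunch: design_review, planning.
Via design_review — items with X during design_review: none.
Via planning — items with X during planning: design_review.
Union: design_review.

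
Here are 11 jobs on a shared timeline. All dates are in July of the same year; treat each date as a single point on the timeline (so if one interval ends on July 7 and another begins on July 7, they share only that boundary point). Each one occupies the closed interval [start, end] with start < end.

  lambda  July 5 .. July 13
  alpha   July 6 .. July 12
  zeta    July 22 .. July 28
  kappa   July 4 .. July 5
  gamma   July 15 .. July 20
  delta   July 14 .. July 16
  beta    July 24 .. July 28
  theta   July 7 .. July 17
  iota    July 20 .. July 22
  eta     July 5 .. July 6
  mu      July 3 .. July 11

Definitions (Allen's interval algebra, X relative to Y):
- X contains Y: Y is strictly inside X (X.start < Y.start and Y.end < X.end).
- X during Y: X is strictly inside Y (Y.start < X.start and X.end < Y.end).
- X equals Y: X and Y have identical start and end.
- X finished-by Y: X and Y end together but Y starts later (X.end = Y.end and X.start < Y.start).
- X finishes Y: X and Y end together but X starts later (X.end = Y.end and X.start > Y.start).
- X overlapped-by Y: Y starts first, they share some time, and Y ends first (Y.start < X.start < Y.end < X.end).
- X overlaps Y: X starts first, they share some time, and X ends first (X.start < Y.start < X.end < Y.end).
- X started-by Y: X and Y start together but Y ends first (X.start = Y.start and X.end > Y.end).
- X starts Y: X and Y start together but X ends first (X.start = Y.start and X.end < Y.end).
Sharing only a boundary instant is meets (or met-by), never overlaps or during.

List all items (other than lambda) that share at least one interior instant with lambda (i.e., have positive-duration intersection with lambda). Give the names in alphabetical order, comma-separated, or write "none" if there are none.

Target lambda = [July 5, July 13].
alpha [July 6, July 12] → during → yes.
beta [July 24, July 28] → after → no.
delta [July 14, July 16] → after → no.
eta [July 5, July 6] → starts → yes.
gamma [July 15, July 20] → after → no.
iota [July 20, July 22] → after → no.
kappa [July 4, July 5] → meets → no.
mu [July 3, July 11] → overlaps → yes.
theta [July 7, July 17] → overlapped-by → yes.
zeta [July 22, July 28] → after → no.
Result: alpha, eta, mu, theta.

alpha, eta, mu, theta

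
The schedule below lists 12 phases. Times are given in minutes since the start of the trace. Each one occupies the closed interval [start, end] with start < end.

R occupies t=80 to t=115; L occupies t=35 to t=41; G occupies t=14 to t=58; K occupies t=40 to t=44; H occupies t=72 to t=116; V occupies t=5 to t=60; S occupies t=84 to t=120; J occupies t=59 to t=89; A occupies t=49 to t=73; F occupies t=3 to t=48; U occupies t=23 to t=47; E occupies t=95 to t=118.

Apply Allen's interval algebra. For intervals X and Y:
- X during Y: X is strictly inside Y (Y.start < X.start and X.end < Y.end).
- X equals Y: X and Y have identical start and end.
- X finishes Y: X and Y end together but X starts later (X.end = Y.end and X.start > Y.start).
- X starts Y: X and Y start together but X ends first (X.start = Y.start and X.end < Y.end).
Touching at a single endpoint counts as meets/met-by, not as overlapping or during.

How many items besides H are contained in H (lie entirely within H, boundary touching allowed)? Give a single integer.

1

Target H = [t=72, t=116].
A [t=49, t=73] → overlaps → no.
E [t=95, t=118] → overlapped-by → no.
F [t=3, t=48] → before → no.
G [t=14, t=58] → before → no.
J [t=59, t=89] → overlaps → no.
K [t=40, t=44] → before → no.
L [t=35, t=41] → before → no.
R [t=80, t=115] → during → counts.
S [t=84, t=120] → overlapped-by → no.
U [t=23, t=47] → before → no.
V [t=5, t=60] → before → no.
Total: 1.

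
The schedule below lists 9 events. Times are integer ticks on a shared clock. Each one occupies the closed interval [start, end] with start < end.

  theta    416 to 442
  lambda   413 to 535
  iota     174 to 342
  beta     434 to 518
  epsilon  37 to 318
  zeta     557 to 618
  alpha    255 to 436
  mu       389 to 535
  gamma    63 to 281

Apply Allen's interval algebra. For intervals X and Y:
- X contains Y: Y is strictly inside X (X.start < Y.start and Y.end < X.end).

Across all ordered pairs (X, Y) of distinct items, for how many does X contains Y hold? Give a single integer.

5

Checking all 72 ordered pairs for relation 'contains'; matching pairs in alphabetical order:
(epsilon, gamma): epsilon contains gamma ✓
(lambda, beta): lambda contains beta ✓
(lambda, theta): lambda contains theta ✓
(mu, beta): mu contains beta ✓
(mu, theta): mu contains theta ✓
Count: 5.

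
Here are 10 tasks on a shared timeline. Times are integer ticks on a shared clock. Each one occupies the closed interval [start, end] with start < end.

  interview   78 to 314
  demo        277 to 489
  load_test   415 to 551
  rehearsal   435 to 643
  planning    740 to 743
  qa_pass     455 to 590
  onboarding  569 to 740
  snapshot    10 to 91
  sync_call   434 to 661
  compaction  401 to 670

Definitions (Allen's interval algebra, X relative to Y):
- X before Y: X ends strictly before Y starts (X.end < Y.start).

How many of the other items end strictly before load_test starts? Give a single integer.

Target load_test = [415, 551].
compaction [401, 670] → contains → no.
demo [277, 489] → overlaps → no.
interview [78, 314] → before → counts.
onboarding [569, 740] → after → no.
planning [740, 743] → after → no.
qa_pass [455, 590] → overlapped-by → no.
rehearsal [435, 643] → overlapped-by → no.
snapshot [10, 91] → before → counts.
sync_call [434, 661] → overlapped-by → no.
Total: 2.

2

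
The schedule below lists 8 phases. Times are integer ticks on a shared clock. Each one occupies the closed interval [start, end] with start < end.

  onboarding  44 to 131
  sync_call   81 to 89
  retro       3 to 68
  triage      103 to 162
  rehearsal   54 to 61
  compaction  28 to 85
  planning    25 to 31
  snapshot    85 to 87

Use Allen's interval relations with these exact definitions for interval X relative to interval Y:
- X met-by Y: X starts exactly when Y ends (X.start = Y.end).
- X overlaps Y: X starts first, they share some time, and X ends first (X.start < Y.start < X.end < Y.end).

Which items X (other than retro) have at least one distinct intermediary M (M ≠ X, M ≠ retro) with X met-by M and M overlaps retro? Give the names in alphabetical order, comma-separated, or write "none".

Target retro = [3, 68].
Intermediaries M with M overlaps retro: none.
Union: none.

none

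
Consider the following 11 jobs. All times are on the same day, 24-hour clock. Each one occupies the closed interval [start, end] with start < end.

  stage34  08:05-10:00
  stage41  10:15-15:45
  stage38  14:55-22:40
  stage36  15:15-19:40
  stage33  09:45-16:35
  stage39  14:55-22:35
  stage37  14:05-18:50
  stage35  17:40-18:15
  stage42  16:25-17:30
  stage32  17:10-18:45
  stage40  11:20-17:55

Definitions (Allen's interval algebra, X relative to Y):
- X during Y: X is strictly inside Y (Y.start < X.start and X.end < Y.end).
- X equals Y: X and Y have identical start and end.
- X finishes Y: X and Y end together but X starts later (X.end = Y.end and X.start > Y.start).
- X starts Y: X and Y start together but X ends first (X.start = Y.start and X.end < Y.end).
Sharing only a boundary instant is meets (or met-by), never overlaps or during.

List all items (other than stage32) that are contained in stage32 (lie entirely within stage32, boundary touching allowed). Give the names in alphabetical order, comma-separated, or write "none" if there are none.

stage35

Target stage32 = [17:10, 18:45].
stage33 [09:45, 16:35] → before → no.
stage34 [08:05, 10:00] → before → no.
stage35 [17:40, 18:15] → during → yes.
stage36 [15:15, 19:40] → contains → no.
stage37 [14:05, 18:50] → contains → no.
stage38 [14:55, 22:40] → contains → no.
stage39 [14:55, 22:35] → contains → no.
stage40 [11:20, 17:55] → overlaps → no.
stage41 [10:15, 15:45] → before → no.
stage42 [16:25, 17:30] → overlaps → no.
Result: stage35.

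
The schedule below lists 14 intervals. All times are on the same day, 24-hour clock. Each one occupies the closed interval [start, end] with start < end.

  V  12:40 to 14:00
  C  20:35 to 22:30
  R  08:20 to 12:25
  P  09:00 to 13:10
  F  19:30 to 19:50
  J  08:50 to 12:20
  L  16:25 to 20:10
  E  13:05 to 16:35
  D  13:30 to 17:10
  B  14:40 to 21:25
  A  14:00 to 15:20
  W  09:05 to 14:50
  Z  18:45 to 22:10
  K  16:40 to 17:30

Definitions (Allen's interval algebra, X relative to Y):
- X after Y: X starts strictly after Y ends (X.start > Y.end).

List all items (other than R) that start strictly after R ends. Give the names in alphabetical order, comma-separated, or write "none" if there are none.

Target R = [08:20, 12:25].
A [14:00, 15:20] → after → yes.
B [14:40, 21:25] → after → yes.
C [20:35, 22:30] → after → yes.
D [13:30, 17:10] → after → yes.
E [13:05, 16:35] → after → yes.
F [19:30, 19:50] → after → yes.
J [08:50, 12:20] → during → no.
K [16:40, 17:30] → after → yes.
L [16:25, 20:10] → after → yes.
P [09:00, 13:10] → overlapped-by → no.
V [12:40, 14:00] → after → yes.
W [09:05, 14:50] → overlapped-by → no.
Z [18:45, 22:10] → after → yes.
Result: A, B, C, D, E, F, K, L, V, Z.

A, B, C, D, E, F, K, L, V, Z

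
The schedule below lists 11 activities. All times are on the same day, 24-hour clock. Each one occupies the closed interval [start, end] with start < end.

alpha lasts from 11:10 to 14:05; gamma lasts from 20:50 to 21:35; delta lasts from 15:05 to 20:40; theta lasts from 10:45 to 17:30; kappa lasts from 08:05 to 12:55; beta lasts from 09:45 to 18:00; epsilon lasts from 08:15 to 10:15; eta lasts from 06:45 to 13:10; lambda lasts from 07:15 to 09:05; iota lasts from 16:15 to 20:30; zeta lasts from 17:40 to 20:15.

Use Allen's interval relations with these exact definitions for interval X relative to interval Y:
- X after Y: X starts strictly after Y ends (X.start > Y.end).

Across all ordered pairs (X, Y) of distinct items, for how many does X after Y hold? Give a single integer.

Checking all 110 ordered pairs for relation 'after'; matching pairs in alphabetical order:
(alpha, epsilon): alpha after epsilon ✓
(alpha, lambda): alpha after lambda ✓
(beta, lambda): beta after lambda ✓
(delta, alpha): delta after alpha ✓
(delta, epsilon): delta after epsilon ✓
(delta, eta): delta after eta ✓
(delta, kappa): delta after kappa ✓
(delta, lambda): delta after lambda ✓
(gamma, alpha): gamma after alpha ✓
(gamma, beta): gamma after beta ✓
(gamma, delta): gamma after delta ✓
(gamma, epsilon): gamma after epsilon ✓
(gamma, eta): gamma after eta ✓
(gamma, iota): gamma after iota ✓
(gamma, kappa): gamma after kappa ✓
(gamma, lambda): gamma after lambda ✓
(gamma, theta): gamma after theta ✓
(gamma, zeta): gamma after zeta ✓
(iota, alpha): iota after alpha ✓
(iota, epsilon): iota after epsilon ✓
(iota, eta): iota after eta ✓
(iota, kappa): iota after kappa ✓
(iota, lambda): iota after lambda ✓
(theta, epsilon): theta after epsilon ✓
... plus 7 further pairs not listed.
Count: 31.

31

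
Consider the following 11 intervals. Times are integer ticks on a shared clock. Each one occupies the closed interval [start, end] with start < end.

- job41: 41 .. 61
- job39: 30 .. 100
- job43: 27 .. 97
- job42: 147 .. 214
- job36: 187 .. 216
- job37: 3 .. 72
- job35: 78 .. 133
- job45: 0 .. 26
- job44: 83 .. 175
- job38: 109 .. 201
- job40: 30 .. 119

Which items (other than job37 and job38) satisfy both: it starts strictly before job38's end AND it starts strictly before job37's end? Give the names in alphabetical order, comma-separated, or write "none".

Conditions: its start is strictly before job38's end (X.start < 201) AND its start is strictly before job37's end (X.start < 72).
job35: start 78 < 201? ✓; start 78 < 72? ✗ → no.
job36: start 187 < 201? ✓; start 187 < 72? ✗ → no.
job39: start 30 < 201? ✓; start 30 < 72? ✓ → yes.
job40: start 30 < 201? ✓; start 30 < 72? ✓ → yes.
job41: start 41 < 201? ✓; start 41 < 72? ✓ → yes.
job42: start 147 < 201? ✓; start 147 < 72? ✗ → no.
job43: start 27 < 201? ✓; start 27 < 72? ✓ → yes.
job44: start 83 < 201? ✓; start 83 < 72? ✗ → no.
job45: start 0 < 201? ✓; start 0 < 72? ✓ → yes.
Result: job39, job40, job41, job43, job45.

job39, job40, job41, job43, job45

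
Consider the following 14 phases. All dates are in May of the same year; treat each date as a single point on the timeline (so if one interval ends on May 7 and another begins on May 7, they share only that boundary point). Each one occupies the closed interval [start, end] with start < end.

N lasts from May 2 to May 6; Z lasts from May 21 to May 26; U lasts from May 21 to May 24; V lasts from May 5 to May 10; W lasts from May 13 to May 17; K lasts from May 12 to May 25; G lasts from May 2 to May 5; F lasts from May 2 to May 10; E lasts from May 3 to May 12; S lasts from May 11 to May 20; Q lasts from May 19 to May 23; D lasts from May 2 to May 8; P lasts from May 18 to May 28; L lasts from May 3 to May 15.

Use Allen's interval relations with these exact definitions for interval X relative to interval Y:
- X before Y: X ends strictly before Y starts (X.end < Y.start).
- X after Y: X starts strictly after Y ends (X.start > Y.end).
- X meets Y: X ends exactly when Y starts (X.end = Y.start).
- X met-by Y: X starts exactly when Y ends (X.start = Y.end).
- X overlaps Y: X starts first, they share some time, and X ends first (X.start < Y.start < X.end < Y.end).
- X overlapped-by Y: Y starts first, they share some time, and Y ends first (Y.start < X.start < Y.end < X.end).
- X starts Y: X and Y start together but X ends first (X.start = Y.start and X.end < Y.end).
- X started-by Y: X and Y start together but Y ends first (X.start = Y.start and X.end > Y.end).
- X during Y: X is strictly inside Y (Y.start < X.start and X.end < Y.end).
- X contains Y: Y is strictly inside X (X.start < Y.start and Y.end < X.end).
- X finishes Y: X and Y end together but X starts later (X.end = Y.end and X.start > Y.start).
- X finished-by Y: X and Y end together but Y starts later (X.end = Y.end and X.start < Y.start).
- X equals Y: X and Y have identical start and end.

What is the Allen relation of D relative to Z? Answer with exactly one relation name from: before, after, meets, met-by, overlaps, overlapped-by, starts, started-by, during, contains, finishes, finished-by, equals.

D = [May 2, May 8]; Z = [May 21, May 26].
Compare endpoints: D.start < Z.start, D.start < Z.end, D.end < Z.start, D.end < Z.end.
That pattern is 'before'.

before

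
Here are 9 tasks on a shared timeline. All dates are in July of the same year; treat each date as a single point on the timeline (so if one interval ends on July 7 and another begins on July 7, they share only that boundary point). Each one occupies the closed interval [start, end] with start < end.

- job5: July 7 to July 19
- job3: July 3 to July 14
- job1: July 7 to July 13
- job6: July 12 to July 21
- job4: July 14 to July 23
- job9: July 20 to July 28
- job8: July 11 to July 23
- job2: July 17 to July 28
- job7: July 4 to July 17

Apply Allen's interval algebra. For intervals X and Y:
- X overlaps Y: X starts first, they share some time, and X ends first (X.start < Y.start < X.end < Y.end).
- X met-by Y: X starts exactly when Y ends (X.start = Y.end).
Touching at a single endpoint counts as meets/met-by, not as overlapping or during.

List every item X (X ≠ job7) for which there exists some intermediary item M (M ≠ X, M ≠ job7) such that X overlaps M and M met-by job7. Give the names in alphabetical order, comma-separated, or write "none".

job4, job5, job6, job8

Target job7 = [July 4, July 17].
Intermediaries M with M met-by job7: job2.
Via job2 — items with X overlaps job2: job4, job5, job6, job8.
Union: job4, job5, job6, job8.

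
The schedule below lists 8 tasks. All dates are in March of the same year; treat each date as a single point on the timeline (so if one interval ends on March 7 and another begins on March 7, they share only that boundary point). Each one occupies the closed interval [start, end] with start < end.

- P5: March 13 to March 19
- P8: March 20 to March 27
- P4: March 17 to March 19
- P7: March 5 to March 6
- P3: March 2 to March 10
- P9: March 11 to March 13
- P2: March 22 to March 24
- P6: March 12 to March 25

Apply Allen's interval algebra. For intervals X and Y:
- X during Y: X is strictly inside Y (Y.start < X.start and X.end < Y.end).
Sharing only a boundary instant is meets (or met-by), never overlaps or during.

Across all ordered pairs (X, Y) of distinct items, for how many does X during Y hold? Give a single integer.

5

Checking all 56 ordered pairs for relation 'during'; matching pairs in alphabetical order:
(P2, P6): P2 during P6 ✓
(P2, P8): P2 during P8 ✓
(P4, P6): P4 during P6 ✓
(P5, P6): P5 during P6 ✓
(P7, P3): P7 during P3 ✓
Count: 5.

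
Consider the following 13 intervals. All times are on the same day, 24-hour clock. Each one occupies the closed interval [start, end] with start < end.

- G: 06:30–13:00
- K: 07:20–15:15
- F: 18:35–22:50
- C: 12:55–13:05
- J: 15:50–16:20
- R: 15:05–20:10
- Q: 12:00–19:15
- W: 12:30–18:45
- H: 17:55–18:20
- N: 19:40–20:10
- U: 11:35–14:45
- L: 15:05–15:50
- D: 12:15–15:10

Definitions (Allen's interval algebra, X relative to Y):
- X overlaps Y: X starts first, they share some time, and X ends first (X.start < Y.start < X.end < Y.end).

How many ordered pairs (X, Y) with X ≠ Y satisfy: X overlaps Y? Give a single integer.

21

Checking all 156 ordered pairs for relation 'overlaps'; matching pairs in alphabetical order:
(D, L): D overlaps L ✓
(D, R): D overlaps R ✓
(D, W): D overlaps W ✓
(G, C): G overlaps C ✓
(G, D): G overlaps D ✓
(G, K): G overlaps K ✓
(G, Q): G overlaps Q ✓
(G, U): G overlaps U ✓
(G, W): G overlaps W ✓
(K, L): K overlaps L ✓
(K, Q): K overlaps Q ✓
(K, R): K overlaps R ✓
(K, W): K overlaps W ✓
(Q, F): Q overlaps F ✓
(Q, R): Q overlaps R ✓
(R, F): R overlaps F ✓
(U, D): U overlaps D ✓
(U, Q): U overlaps Q ✓
(U, W): U overlaps W ✓
(W, F): W overlaps F ✓
(W, R): W overlaps R ✓
Count: 21.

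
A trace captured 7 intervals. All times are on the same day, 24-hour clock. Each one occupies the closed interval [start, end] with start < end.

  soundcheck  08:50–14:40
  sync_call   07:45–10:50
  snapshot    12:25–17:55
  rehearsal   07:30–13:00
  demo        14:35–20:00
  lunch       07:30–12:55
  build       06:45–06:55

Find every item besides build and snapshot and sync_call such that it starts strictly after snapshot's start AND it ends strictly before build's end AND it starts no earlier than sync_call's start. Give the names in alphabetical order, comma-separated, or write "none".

none

Conditions: its start is strictly after snapshot's start (X.start > 12:25) AND its end is strictly before build's end (X.end < 06:55) AND its start is no earlier than sync_call's start (X.start >= 07:45).
demo: start 14:35 > 12:25? ✓; end 20:00 < 06:55? ✗; start 14:35 >= 07:45? ✓ → no.
lunch: start 07:30 > 12:25? ✗; end 12:55 < 06:55? ✗; start 07:30 >= 07:45? ✗ → no.
rehearsal: start 07:30 > 12:25? ✗; end 13:00 < 06:55? ✗; start 07:30 >= 07:45? ✗ → no.
soundcheck: start 08:50 > 12:25? ✗; end 14:40 < 06:55? ✗; start 08:50 >= 07:45? ✓ → no.
Result: none.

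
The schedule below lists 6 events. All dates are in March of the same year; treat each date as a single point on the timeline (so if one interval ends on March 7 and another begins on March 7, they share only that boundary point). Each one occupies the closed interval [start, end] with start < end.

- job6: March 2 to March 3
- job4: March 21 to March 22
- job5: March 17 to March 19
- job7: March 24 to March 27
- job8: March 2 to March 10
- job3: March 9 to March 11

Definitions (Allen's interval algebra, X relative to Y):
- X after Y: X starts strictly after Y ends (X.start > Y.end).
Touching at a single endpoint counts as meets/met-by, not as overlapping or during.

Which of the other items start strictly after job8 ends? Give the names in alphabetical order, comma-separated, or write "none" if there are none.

Target job8 = [March 2, March 10].
job3 [March 9, March 11] → overlapped-by → no.
job4 [March 21, March 22] → after → yes.
job5 [March 17, March 19] → after → yes.
job6 [March 2, March 3] → starts → no.
job7 [March 24, March 27] → after → yes.
Result: job4, job5, job7.

job4, job5, job7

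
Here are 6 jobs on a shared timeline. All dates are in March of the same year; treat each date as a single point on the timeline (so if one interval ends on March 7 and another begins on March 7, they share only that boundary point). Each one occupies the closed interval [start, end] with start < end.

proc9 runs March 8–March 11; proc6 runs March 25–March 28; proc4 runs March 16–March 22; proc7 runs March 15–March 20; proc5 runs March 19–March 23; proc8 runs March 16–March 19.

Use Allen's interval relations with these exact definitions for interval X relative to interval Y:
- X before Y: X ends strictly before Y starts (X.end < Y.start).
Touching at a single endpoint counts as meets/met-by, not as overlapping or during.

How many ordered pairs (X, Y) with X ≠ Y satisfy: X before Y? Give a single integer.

9

Checking all 30 ordered pairs for relation 'before'; matching pairs in alphabetical order:
(proc4, proc6): proc4 before proc6 ✓
(proc5, proc6): proc5 before proc6 ✓
(proc7, proc6): proc7 before proc6 ✓
(proc8, proc6): proc8 before proc6 ✓
(proc9, proc4): proc9 before proc4 ✓
(proc9, proc5): proc9 before proc5 ✓
(proc9, proc6): proc9 before proc6 ✓
(proc9, proc7): proc9 before proc7 ✓
(proc9, proc8): proc9 before proc8 ✓
Count: 9.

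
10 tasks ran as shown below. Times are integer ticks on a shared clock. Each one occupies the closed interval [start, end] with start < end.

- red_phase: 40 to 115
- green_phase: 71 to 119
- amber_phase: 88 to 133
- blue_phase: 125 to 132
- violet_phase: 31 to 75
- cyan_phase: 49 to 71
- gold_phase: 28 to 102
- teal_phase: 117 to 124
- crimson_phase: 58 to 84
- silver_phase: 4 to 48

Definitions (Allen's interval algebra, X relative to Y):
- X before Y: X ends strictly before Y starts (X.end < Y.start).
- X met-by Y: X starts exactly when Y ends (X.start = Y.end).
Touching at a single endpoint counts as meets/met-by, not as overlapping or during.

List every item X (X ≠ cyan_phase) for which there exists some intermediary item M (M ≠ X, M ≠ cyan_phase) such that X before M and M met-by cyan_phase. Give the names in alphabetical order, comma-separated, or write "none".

Target cyan_phase = [49, 71].
Intermediaries M with M met-by cyan_phase: green_phase.
Via green_phase — items with X before green_phase: silver_phase.
Union: silver_phase.

silver_phase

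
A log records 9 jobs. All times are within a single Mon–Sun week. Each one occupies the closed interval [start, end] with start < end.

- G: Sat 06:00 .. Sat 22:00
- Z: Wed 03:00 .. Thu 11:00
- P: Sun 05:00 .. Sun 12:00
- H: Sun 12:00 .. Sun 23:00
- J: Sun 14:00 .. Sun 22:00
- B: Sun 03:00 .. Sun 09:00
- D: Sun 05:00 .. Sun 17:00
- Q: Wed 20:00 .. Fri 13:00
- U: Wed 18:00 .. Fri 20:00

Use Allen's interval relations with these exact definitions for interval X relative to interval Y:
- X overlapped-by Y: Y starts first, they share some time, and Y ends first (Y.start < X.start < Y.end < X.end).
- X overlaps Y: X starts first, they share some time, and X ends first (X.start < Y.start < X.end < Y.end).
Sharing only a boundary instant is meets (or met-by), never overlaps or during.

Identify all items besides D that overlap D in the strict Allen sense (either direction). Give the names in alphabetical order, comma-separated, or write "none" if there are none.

Target D = [Sun 05:00, Sun 17:00].
B [Sun 03:00, Sun 09:00] → overlaps → yes.
G [Sat 06:00, Sat 22:00] → before → no.
H [Sun 12:00, Sun 23:00] → overlapped-by → yes.
J [Sun 14:00, Sun 22:00] → overlapped-by → yes.
P [Sun 05:00, Sun 12:00] → starts → no.
Q [Wed 20:00, Fri 13:00] → before → no.
U [Wed 18:00, Fri 20:00] → before → no.
Z [Wed 03:00, Thu 11:00] → before → no.
Result: B, H, J.

B, H, J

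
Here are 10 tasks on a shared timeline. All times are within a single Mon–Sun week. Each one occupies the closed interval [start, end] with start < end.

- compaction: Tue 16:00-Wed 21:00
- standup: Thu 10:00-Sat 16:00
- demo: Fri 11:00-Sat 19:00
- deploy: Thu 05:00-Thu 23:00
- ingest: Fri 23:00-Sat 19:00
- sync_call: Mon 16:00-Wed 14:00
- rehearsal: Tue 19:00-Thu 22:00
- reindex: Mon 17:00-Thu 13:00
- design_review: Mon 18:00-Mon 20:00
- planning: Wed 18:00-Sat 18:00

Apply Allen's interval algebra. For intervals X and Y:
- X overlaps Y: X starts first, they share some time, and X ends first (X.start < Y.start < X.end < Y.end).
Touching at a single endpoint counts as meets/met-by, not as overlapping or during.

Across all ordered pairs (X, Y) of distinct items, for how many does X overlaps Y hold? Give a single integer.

Checking all 90 ordered pairs for relation 'overlaps'; matching pairs in alphabetical order:
(compaction, planning): compaction overlaps planning ✓
(compaction, rehearsal): compaction overlaps rehearsal ✓
(deploy, standup): deploy overlaps standup ✓
(planning, demo): planning overlaps demo ✓
(planning, ingest): planning overlaps ingest ✓
(rehearsal, deploy): rehearsal overlaps deploy ✓
(rehearsal, planning): rehearsal overlaps planning ✓
(rehearsal, standup): rehearsal overlaps standup ✓
(reindex, deploy): reindex overlaps deploy ✓
(reindex, planning): reindex overlaps planning ✓
(reindex, rehearsal): reindex overlaps rehearsal ✓
(reindex, standup): reindex overlaps standup ✓
(standup, demo): standup overlaps demo ✓
(standup, ingest): standup overlaps ingest ✓
(sync_call, compaction): sync_call overlaps compaction ✓
(sync_call, rehearsal): sync_call overlaps rehearsal ✓
(sync_call, reindex): sync_call overlaps reindex ✓
Count: 17.

17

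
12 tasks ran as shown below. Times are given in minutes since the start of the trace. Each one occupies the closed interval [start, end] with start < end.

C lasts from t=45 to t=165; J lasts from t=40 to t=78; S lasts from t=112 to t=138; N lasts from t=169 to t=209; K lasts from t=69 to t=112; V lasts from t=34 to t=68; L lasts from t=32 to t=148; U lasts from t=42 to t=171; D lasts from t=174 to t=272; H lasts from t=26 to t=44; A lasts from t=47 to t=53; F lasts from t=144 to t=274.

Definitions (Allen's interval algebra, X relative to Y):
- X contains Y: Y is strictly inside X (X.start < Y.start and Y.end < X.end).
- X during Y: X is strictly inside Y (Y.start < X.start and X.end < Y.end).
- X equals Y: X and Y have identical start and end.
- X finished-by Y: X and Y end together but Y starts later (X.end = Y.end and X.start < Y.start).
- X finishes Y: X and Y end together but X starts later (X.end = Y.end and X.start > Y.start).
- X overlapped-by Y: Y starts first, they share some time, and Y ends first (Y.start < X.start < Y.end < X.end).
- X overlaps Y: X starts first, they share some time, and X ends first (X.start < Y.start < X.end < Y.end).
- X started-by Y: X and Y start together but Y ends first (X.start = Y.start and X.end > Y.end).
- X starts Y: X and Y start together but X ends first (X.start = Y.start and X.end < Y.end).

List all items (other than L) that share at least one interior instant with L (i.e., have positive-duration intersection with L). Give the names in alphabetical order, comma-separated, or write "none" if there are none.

A, C, F, H, J, K, S, U, V

Target L = [t=32, t=148].
A [t=47, t=53] → during → yes.
C [t=45, t=165] → overlapped-by → yes.
D [t=174, t=272] → after → no.
F [t=144, t=274] → overlapped-by → yes.
H [t=26, t=44] → overlaps → yes.
J [t=40, t=78] → during → yes.
K [t=69, t=112] → during → yes.
N [t=169, t=209] → after → no.
S [t=112, t=138] → during → yes.
U [t=42, t=171] → overlapped-by → yes.
V [t=34, t=68] → during → yes.
Result: A, C, F, H, J, K, S, U, V.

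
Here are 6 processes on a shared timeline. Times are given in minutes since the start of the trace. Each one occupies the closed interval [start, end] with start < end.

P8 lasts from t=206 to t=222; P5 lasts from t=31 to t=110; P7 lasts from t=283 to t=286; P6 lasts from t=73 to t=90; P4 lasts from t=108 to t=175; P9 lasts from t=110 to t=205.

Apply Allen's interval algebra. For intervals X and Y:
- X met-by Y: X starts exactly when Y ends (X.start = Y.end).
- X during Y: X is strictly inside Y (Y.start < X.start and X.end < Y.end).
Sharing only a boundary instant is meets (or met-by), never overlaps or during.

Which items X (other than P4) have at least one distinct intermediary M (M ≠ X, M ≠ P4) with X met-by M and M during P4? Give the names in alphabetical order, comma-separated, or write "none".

Target P4 = [t=108, t=175].
Intermediaries M with M during P4: none.
Union: none.

none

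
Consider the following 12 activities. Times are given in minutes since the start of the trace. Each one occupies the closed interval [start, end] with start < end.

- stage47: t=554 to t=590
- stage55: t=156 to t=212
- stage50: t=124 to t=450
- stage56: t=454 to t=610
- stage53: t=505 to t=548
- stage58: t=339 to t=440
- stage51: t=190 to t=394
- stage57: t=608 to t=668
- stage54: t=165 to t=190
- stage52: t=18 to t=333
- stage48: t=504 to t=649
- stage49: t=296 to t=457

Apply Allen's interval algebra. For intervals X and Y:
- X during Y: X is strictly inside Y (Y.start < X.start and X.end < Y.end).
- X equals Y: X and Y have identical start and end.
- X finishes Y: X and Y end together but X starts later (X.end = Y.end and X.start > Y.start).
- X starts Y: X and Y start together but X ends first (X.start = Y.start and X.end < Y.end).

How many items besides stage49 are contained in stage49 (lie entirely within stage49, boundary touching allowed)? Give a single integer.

1

Target stage49 = [t=296, t=457].
stage47 [t=554, t=590] → after → no.
stage48 [t=504, t=649] → after → no.
stage50 [t=124, t=450] → overlaps → no.
stage51 [t=190, t=394] → overlaps → no.
stage52 [t=18, t=333] → overlaps → no.
stage53 [t=505, t=548] → after → no.
stage54 [t=165, t=190] → before → no.
stage55 [t=156, t=212] → before → no.
stage56 [t=454, t=610] → overlapped-by → no.
stage57 [t=608, t=668] → after → no.
stage58 [t=339, t=440] → during → counts.
Total: 1.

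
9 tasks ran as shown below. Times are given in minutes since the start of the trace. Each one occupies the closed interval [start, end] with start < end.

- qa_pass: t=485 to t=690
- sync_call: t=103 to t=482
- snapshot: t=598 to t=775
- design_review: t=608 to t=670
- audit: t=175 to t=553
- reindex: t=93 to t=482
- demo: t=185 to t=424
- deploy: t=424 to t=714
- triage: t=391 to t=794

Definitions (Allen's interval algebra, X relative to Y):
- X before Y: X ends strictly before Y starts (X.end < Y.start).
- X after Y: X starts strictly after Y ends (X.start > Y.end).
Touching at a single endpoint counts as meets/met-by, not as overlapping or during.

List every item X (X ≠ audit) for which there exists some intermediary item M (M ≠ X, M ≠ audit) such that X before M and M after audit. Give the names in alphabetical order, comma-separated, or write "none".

demo, reindex, sync_call

Target audit = [t=175, t=553].
Intermediaries M with M after audit: design_review, snapshot.
Via design_review — items with X before design_review: demo, reindex, sync_call.
Via snapshot — items with X before snapshot: demo, reindex, sync_call.
Union: demo, reindex, sync_call.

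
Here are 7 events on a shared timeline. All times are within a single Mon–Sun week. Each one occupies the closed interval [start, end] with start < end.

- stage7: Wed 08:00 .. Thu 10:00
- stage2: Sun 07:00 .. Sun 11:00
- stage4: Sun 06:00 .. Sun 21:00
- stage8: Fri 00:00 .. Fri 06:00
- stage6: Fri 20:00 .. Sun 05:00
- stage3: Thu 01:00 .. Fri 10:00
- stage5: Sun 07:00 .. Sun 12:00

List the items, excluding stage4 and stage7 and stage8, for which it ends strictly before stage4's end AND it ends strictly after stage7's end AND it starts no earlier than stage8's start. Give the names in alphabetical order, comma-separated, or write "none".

Conditions: its end is strictly before stage4's end (X.end < Sun 21:00) AND its end is strictly after stage7's end (X.end > Thu 10:00) AND its start is no earlier than stage8's start (X.start >= Fri 00:00).
stage2: end Sun 11:00 < Sun 21:00? ✓; end Sun 11:00 > Thu 10:00? ✓; start Sun 07:00 >= Fri 00:00? ✓ → yes.
stage3: end Fri 10:00 < Sun 21:00? ✓; end Fri 10:00 > Thu 10:00? ✓; start Thu 01:00 >= Fri 00:00? ✗ → no.
stage5: end Sun 12:00 < Sun 21:00? ✓; end Sun 12:00 > Thu 10:00? ✓; start Sun 07:00 >= Fri 00:00? ✓ → yes.
stage6: end Sun 05:00 < Sun 21:00? ✓; end Sun 05:00 > Thu 10:00? ✓; start Fri 20:00 >= Fri 00:00? ✓ → yes.
Result: stage2, stage5, stage6.

stage2, stage5, stage6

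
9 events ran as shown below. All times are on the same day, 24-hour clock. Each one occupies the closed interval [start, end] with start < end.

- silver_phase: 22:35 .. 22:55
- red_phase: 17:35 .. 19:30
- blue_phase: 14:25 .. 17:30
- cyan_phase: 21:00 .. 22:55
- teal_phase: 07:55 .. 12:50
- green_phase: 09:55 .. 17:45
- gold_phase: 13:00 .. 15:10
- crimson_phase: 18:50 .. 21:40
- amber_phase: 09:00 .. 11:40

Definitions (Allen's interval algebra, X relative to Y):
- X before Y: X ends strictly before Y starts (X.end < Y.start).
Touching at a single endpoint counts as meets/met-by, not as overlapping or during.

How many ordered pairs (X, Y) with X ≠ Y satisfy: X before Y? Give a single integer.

Checking all 72 ordered pairs for relation 'before'; matching pairs in alphabetical order:
(amber_phase, blue_phase): amber_phase before blue_phase ✓
(amber_phase, crimson_phase): amber_phase before crimson_phase ✓
(amber_phase, cyan_phase): amber_phase before cyan_phase ✓
(amber_phase, gold_phase): amber_phase before gold_phase ✓
(amber_phase, red_phase): amber_phase before red_phase ✓
(amber_phase, silver_phase): amber_phase before silver_phase ✓
(blue_phase, crimson_phase): blue_phase before crimson_phase ✓
(blue_phase, cyan_phase): blue_phase before cyan_phase ✓
(blue_phase, red_phase): blue_phase before red_phase ✓
(blue_phase, silver_phase): blue_phase before silver_phase ✓
(crimson_phase, silver_phase): crimson_phase before silver_phase ✓
(gold_phase, crimson_phase): gold_phase before crimson_phase ✓
(gold_phase, cyan_phase): gold_phase before cyan_phase ✓
(gold_phase, red_phase): gold_phase before red_phase ✓
(gold_phase, silver_phase): gold_phase before silver_phase ✓
(green_phase, crimson_phase): green_phase before crimson_phase ✓
(green_phase, cyan_phase): green_phase before cyan_phase ✓
(green_phase, silver_phase): green_phase before silver_phase ✓
(red_phase, cyan_phase): red_phase before cyan_phase ✓
(red_phase, silver_phase): red_phase before silver_phase ✓
(teal_phase, blue_phase): teal_phase before blue_phase ✓
(teal_phase, crimson_phase): teal_phase before crimson_phase ✓
(teal_phase, cyan_phase): teal_phase before cyan_phase ✓
(teal_phase, gold_phase): teal_phase before gold_phase ✓
... plus 2 further pairs not listed.
Count: 26.

26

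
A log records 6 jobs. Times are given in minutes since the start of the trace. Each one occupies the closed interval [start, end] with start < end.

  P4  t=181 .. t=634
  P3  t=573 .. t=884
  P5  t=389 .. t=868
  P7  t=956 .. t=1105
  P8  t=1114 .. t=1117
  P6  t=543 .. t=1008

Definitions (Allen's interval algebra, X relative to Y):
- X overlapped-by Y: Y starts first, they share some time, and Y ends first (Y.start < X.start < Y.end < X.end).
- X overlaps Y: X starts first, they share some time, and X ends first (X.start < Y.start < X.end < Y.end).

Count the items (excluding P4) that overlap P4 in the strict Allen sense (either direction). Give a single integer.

Target P4 = [t=181, t=634].
P3 [t=573, t=884] → overlapped-by → counts.
P5 [t=389, t=868] → overlapped-by → counts.
P6 [t=543, t=1008] → overlapped-by → counts.
P7 [t=956, t=1105] → after → no.
P8 [t=1114, t=1117] → after → no.
Total: 3.

3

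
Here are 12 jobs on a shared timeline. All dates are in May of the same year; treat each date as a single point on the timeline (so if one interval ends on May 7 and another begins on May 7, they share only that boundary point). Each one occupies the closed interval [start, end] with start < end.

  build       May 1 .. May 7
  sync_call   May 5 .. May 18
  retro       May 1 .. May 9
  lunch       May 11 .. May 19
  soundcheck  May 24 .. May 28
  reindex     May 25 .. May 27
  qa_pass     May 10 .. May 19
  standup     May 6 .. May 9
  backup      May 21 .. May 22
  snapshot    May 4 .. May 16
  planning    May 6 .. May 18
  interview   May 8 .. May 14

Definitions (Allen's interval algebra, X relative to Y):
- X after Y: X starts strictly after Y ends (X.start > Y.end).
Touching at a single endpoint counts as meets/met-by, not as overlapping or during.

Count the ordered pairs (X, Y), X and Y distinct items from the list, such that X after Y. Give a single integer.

Checking all 132 ordered pairs for relation 'after'; matching pairs in alphabetical order:
(backup, build): backup after build ✓
(backup, interview): backup after interview ✓
(backup, lunch): backup after lunch ✓
(backup, planning): backup after planning ✓
(backup, qa_pass): backup after qa_pass ✓
(backup, retro): backup after retro ✓
(backup, snapshot): backup after snapshot ✓
(backup, standup): backup after standup ✓
(backup, sync_call): backup after sync_call ✓
(interview, build): interview after build ✓
(lunch, build): lunch after build ✓
(lunch, retro): lunch after retro ✓
(lunch, standup): lunch after standup ✓
(qa_pass, build): qa_pass after build ✓
(qa_pass, retro): qa_pass after retro ✓
(qa_pass, standup): qa_pass after standup ✓
(reindex, backup): reindex after backup ✓
(reindex, build): reindex after build ✓
(reindex, interview): reindex after interview ✓
(reindex, lunch): reindex after lunch ✓
(reindex, planning): reindex after planning ✓
(reindex, qa_pass): reindex after qa_pass ✓
(reindex, retro): reindex after retro ✓
(reindex, snapshot): reindex after snapshot ✓
... plus 12 further pairs not listed.
Count: 36.

36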